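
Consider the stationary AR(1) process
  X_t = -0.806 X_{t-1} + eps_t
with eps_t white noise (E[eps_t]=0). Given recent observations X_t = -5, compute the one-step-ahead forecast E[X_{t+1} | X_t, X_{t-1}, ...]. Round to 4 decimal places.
E[X_{t+1} \mid \mathcal F_t] = 4.0300

For an AR(p) model X_t = c + sum_i phi_i X_{t-i} + eps_t, the
one-step-ahead conditional mean is
  E[X_{t+1} | X_t, ...] = c + sum_i phi_i X_{t+1-i}.
Substitute known values:
  E[X_{t+1} | ...] = (-0.806) * (-5)
                   = 4.0300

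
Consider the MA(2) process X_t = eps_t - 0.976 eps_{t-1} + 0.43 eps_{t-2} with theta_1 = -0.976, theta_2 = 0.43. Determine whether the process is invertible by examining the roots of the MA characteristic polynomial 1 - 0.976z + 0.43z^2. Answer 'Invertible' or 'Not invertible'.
\text{Invertible}

The MA(q) characteristic polynomial is P(z) = 1 - 0.976z + 0.43z^2.
Invertibility requires all roots to lie outside the unit circle, i.e. |z| > 1 for every root.
Set 1 + (-0.976) z + (0.43) z^2 = 0, i.e. a z^2 + b z + c = 0 with a = 0.43, b = -0.976, c = 1.
Discriminant D = b^2 - 4ac = (-0.976)^2 - 4*(0.43)*1 = 0.952576 - (1.72) = -0.767424.
D < 0, so the roots are the complex-conjugate pair z = (-b +/- i sqrt(-D)) / (2a) = 1.1349 +/- 1.0186i.
For a conjugate pair |z|^2 = z * conj(z) = (product of roots) = c/a = 1/(0.43) = 2.325581, so |z| = sqrt(2.325581) = 1.525 for both roots.
Moduli of all roots: 1.5250, 1.5250.
All moduli strictly greater than 1? Yes.
Verdict: Invertible.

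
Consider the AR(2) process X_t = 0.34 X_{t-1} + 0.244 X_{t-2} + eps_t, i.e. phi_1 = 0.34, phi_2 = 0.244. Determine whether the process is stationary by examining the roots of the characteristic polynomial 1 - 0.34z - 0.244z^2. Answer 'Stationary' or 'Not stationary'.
\text{Stationary}

The AR(p) characteristic polynomial is P(z) = 1 - 0.34z - 0.244z^2.
Stationarity requires all roots to lie outside the unit circle, i.e. |z| > 1 for every root.
Set 1 + (-0.34) z + (-0.244) z^2 = 0, i.e. a z^2 + b z + c = 0 with a = -0.244, b = -0.34, c = 1.
Discriminant D = b^2 - 4ac = (-0.34)^2 - 4*(-0.244)*1 = 0.1156 - (-0.976) = 1.0916.
D >= 0, so the roots are real: z = (-b +/- sqrt(D)) / (2a) = (0.34 +/- 1.044797) / (-0.488).
  z_1 = (0.34 + 1.044797) / (-0.488) = -2.8377,   |z_1| = 2.8377.
  z_2 = (0.34 - 1.044797) / (-0.488) = 1.4443,   |z_2| = 1.4443.
Moduli of all roots: 2.8377, 1.4443.
All moduli strictly greater than 1? Yes.
Verdict: Stationary.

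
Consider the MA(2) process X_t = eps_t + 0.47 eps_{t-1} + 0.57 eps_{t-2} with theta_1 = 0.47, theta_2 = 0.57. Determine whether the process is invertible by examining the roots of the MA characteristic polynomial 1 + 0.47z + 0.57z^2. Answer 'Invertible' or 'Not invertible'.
\text{Invertible}

The MA(q) characteristic polynomial is P(z) = 1 + 0.47z + 0.57z^2.
Invertibility requires all roots to lie outside the unit circle, i.e. |z| > 1 for every root.
Set 1 + (0.47) z + (0.57) z^2 = 0, i.e. a z^2 + b z + c = 0 with a = 0.57, b = 0.47, c = 1.
Discriminant D = b^2 - 4ac = (0.47)^2 - 4*(0.57)*1 = 0.2209 - (2.28) = -2.0591.
D < 0, so the roots are the complex-conjugate pair z = (-b +/- i sqrt(-D)) / (2a) = -0.4123 +/- 1.2587i.
For a conjugate pair |z|^2 = z * conj(z) = (product of roots) = c/a = 1/(0.57) = 1.754386, so |z| = sqrt(1.754386) = 1.3245 for both roots.
Moduli of all roots: 1.3245, 1.3245.
All moduli strictly greater than 1? Yes.
Verdict: Invertible.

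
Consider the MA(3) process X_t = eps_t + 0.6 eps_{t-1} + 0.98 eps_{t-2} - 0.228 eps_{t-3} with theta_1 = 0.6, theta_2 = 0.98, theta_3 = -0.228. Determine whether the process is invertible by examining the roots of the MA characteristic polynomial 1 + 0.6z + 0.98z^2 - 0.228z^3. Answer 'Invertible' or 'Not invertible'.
\text{Not invertible}

The MA(q) characteristic polynomial is P(z) = 1 + 0.6z + 0.98z^2 - 0.228z^3.
Invertibility requires all roots to lie outside the unit circle, i.e. |z| > 1 for every root.
Degree 3: look for a simple real root z0 first, then factor out (1 - z/z0) and solve the remaining quadratic.
Testing z0 = 5: P(5) = 1 + (0.6)(5) + (0.98)(5)^2 + (-0.228)(5)^3
  = 1 + (3) + (24.5) + (-28.5) = 0.  So z_0 = 5 is a root, |z_0| = 5.
Divide out the factor (1 - 0.2 z) = (1 - z/z0) (since 1/z0 = 0.2):
  P(z) = (1 - 0.2 z)(1 + (0.8) z + (1.14) z^2)
  [check: z-coef 0.8 - (0.2) = 0.6; z^2-coef 1.14 - (0.2)(0.8) = 0.98; z^3-coef -(0.2)(1.14) = -0.228.]
Remaining roots from the quadratic factor 1 + (0.8) z + (1.14) z^2:
  Set 1 + (0.8) z + (1.14) z^2 = 0, i.e. a z^2 + b z + c = 0 with a = 1.14, b = 0.8, c = 1.
  Discriminant D = b^2 - 4ac = (0.8)^2 - 4*(1.14)*1 = 0.64 - (4.56) = -3.92.
  D < 0, so the roots are the complex-conjugate pair z = (-b +/- i sqrt(-D)) / (2a) = -0.3509 +/- 0.8684i.
  For a conjugate pair |z|^2 = z * conj(z) = (product of roots) = c/a = 1/(1.14) = 0.877193, so |z| = sqrt(0.877193) = 0.9366 for both roots.
Moduli of all roots: 5.0000, 0.9366, 0.9366.
All moduli strictly greater than 1? No.
Verdict: Not invertible.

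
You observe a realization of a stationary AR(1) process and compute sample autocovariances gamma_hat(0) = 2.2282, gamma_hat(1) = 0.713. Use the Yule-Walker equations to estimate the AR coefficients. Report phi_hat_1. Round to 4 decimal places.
\hat\phi_{1} = 0.3200

The Yule-Walker equations for an AR(p) process read, in matrix form,
  Gamma_p phi = r_p,   with   (Gamma_p)_{ij} = gamma(|i - j|),
                       (r_p)_i = gamma(i),   i,j = 1..p.
Substitute the sample gammas (Toeplitz matrix and right-hand side of size 1):
  Gamma_p = [[2.2282]]
  r_p     = [0.713]
With p = 1 this is the single equation gamma(0) phi_1 = gamma(1):
  phi_hat_1 = gamma(1) / gamma(0) = 0.713 / 2.2282 = 0.3200.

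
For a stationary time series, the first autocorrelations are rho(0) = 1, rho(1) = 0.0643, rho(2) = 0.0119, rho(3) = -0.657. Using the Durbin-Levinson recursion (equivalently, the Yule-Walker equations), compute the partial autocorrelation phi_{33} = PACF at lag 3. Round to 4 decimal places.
\phi_{33} = -0.6610

The PACF at lag k is phi_{kk}, the last component of the solution
to the Yule-Walker system G_k phi = r_k where
  (G_k)_{ij} = rho(|i - j|), (r_k)_i = rho(i), i,j = 1..k.
Equivalently, Durbin-Levinson gives phi_{kk} iteratively:
  phi_{11} = rho(1)
  phi_{kk} = [rho(k) - sum_{j=1..k-1} phi_{k-1,j} rho(k-j)]
            / [1 - sum_{j=1..k-1} phi_{k-1,j} rho(j)],
  phi_{k,j} = phi_{k-1,j} - phi_{kk} phi_{k-1,k-j},  j = 1..k-1.
Step k = 1:
  phi_11 = rho(1) = 0.0643.
Step k = 2:
  phi_22 = [rho(2) - phi_11 rho(1)] / [1 - phi_11 rho(1)] = [0.0119 - (0.0643)(0.0643)] / [1 - (0.0643)(0.0643)]
         = 0.00776551 / 0.99586551 = 0.007798.
  Update: phi_21 = phi_11 - phi_22 phi_11 = 0.0643 - (0.007798)(0.0643) = 0.063799.
Step k = 3:
  phi_33 = [rho(3) - phi_21 rho(2) - phi_22 rho(1)] / [1 - phi_21 rho(1) - phi_22 rho(2)]
    numerator   = -0.657 - (0.063799)(0.0119) - (0.007798)(0.0643) = -0.6582606
    denominator = 1 - (0.063799)(0.0643) - (0.007798)(0.0119) = 0.99580496
  phi_33 = -0.6582606 / 0.99580496 = -0.661.
Therefore phi_{33} = -0.6610.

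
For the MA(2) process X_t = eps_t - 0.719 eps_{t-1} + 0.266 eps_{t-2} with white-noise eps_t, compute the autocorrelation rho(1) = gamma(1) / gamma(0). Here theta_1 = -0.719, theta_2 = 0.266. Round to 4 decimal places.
\rho(1) = -0.5733

For an MA(q) process with theta_0 = 1, the autocovariance is
  gamma(k) = sigma^2 * sum_{i=0..q-k} theta_i * theta_{i+k},
and rho(k) = gamma(k) / gamma(0). Sigma^2 cancels.
  numerator   = (1)*(-0.719) + (-0.719)*(0.266) = -0.910254.
  denominator = (1)^2 + (-0.719)^2 + (0.266)^2 = 1.587717.
  rho(1) = -0.910254 / 1.587717 = -0.5733.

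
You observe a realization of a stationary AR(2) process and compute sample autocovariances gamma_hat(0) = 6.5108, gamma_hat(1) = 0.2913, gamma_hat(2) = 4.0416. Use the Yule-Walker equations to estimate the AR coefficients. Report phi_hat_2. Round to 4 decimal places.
\hat\phi_{2} = 0.6200

The Yule-Walker equations for an AR(p) process read, in matrix form,
  Gamma_p phi = r_p,   with   (Gamma_p)_{ij} = gamma(|i - j|),
                       (r_p)_i = gamma(i),   i,j = 1..p.
Substitute the sample gammas (Toeplitz matrix and right-hand side of size 2):
  Gamma_p = [[6.5108, 0.2913], [0.2913, 6.5108]]
  r_p     = [0.2913, 4.0416]
Written out:
  6.5108 phi_1 + 0.2913 phi_2 = 0.2913
  0.2913 phi_1 + 6.5108 phi_2 = 4.0416
Solve by Cramer's rule:
  det = gamma(0)^2 - gamma(1)^2 = (6.5108)^2 - (0.2913)^2 = 42.39051664 - 0.08485569 = 42.30566095
  phi_hat_1 = [gamma(1) gamma(0) - gamma(1) gamma(2)] / det = [(0.2913)(6.5108) - (0.2913)(4.0416)] / 42.30566095 = 0.71927796 / 42.30566095 = 0.017
  phi_hat_2 = [gamma(0) gamma(2) - gamma(1)^2] / det = [(6.5108)(4.0416) - (0.2913)^2] / 42.30566095 = 26.22919359 / 42.30566095 = 0.62
So phi_hat = [0.0170, 0.6200].
Therefore phi_hat_2 = 0.6200.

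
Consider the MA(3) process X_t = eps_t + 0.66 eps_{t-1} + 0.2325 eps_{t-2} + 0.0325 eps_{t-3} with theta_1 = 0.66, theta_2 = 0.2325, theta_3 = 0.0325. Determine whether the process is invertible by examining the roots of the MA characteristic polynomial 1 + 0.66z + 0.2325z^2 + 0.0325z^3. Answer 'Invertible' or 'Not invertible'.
\text{Invertible}

The MA(q) characteristic polynomial is P(z) = 1 + 0.66z + 0.2325z^2 + 0.0325z^3.
Invertibility requires all roots to lie outside the unit circle, i.e. |z| > 1 for every root.
Degree 3: look for a simple real root z0 first, then factor out (1 - z/z0) and solve the remaining quadratic.
Testing z0 = -4: P(-4) = 1 + (0.66)(-4) + (0.2325)(-4)^2 + (0.0325)(-4)^3
  = 1 + (-2.64) + (3.72) + (-2.08) = 0.  So z_0 = -4 is a root, |z_0| = 4.
Divide out the factor (1 + 0.25 z) = (1 - z/z0) (since 1/z0 = -0.25):
  P(z) = (1 + 0.25 z)(1 + (0.41) z + (0.13) z^2)
  [check: z-coef 0.41 - (-0.25) = 0.66; z^2-coef 0.13 - (-0.25)(0.41) = 0.2325; z^3-coef -(-0.25)(0.13) = 0.0325.]
Remaining roots from the quadratic factor 1 + (0.41) z + (0.13) z^2:
  Set 1 + (0.41) z + (0.13) z^2 = 0, i.e. a z^2 + b z + c = 0 with a = 0.13, b = 0.41, c = 1.
  Discriminant D = b^2 - 4ac = (0.41)^2 - 4*(0.13)*1 = 0.1681 - (0.52) = -0.3519.
  D < 0, so the roots are the complex-conjugate pair z = (-b +/- i sqrt(-D)) / (2a) = -1.5769 +/- 2.2816i.
  For a conjugate pair |z|^2 = z * conj(z) = (product of roots) = c/a = 1/(0.13) = 7.692308, so |z| = sqrt(7.692308) = 2.7735 for both roots.
Moduli of all roots: 4.0000, 2.7735, 2.7735.
All moduli strictly greater than 1? Yes.
Verdict: Invertible.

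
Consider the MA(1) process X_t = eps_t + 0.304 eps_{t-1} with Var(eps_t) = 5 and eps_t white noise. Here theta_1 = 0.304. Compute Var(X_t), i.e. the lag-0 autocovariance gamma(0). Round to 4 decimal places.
\gamma(0) = 5.4621

For an MA(q) process X_t = eps_t + sum_i theta_i eps_{t-i} with
Var(eps_t) = sigma^2, the variance is
  gamma(0) = sigma^2 * (1 + sum_i theta_i^2).
  sum_i theta_i^2 = (0.304)^2 = 0.092416.
  gamma(0) = 5 * (1 + 0.092416) = 5 * 1.092416 = 5.46208, which rounds to 5.4621.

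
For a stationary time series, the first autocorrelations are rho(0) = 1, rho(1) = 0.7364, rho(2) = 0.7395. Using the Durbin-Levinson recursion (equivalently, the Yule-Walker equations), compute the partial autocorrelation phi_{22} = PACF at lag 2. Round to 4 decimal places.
\phi_{22} = 0.4309

The PACF at lag k is phi_{kk}, the last component of the solution
to the Yule-Walker system G_k phi = r_k where
  (G_k)_{ij} = rho(|i - j|), (r_k)_i = rho(i), i,j = 1..k.
Equivalently, Durbin-Levinson gives phi_{kk} iteratively:
  phi_{11} = rho(1)
  phi_{kk} = [rho(k) - sum_{j=1..k-1} phi_{k-1,j} rho(k-j)]
            / [1 - sum_{j=1..k-1} phi_{k-1,j} rho(j)],
  phi_{k,j} = phi_{k-1,j} - phi_{kk} phi_{k-1,k-j},  j = 1..k-1.
Step k = 1:
  phi_11 = rho(1) = 0.7364.
Step k = 2:
  phi_22 = [rho(2) - phi_11 rho(1)] / [1 - phi_11 rho(1)] = [0.7395 - (0.7364)(0.7364)] / [1 - (0.7364)(0.7364)]
         = 0.19721504 / 0.45771504 = 0.4309.
Therefore phi_{22} = 0.4309.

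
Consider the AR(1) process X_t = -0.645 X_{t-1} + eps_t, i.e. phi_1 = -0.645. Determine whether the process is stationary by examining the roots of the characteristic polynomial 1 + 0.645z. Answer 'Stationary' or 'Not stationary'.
\text{Stationary}

The AR(p) characteristic polynomial is P(z) = 1 + 0.645z.
Stationarity requires all roots to lie outside the unit circle, i.e. |z| > 1 for every root.
This is linear in z: 1 + (0.645) z = 0  =>  z = -1/(0.645) = -1.550388,  |z| = 1.550388.
Moduli of all roots: 1.5504.
All moduli strictly greater than 1? Yes.
Verdict: Stationary.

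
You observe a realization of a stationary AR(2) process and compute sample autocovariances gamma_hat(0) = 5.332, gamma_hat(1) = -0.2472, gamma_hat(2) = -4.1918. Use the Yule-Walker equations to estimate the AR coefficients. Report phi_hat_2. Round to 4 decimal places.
\hat\phi_{2} = -0.7900

The Yule-Walker equations for an AR(p) process read, in matrix form,
  Gamma_p phi = r_p,   with   (Gamma_p)_{ij} = gamma(|i - j|),
                       (r_p)_i = gamma(i),   i,j = 1..p.
Substitute the sample gammas (Toeplitz matrix and right-hand side of size 2):
  Gamma_p = [[5.332, -0.2472], [-0.2472, 5.332]]
  r_p     = [-0.2472, -4.1918]
Written out:
  5.332 phi_1 - 0.2472 phi_2 = -0.2472
  -0.2472 phi_1 + 5.332 phi_2 = -4.1918
Solve by Cramer's rule:
  det = gamma(0)^2 - gamma(1)^2 = (5.332)^2 - (-0.2472)^2 = 28.430224 - 0.06110784 = 28.36911616
  phi_hat_1 = [gamma(1) gamma(0) - gamma(1) gamma(2)] / det = [(-0.2472)(5.332) - (-0.2472)(-4.1918)] / 28.36911616 = -2.35428336 / 28.36911616 = -0.083
  phi_hat_2 = [gamma(0) gamma(2) - gamma(1)^2] / det = [(5.332)(-4.1918) - (-0.2472)^2] / 28.36911616 = -22.41178544 / 28.36911616 = -0.79
So phi_hat = [-0.0830, -0.7900].
Therefore phi_hat_2 = -0.7900.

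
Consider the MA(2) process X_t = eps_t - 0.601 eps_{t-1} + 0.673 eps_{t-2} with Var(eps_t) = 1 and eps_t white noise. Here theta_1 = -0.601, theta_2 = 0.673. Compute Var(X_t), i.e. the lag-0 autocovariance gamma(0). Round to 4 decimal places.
\gamma(0) = 1.8141

For an MA(q) process X_t = eps_t + sum_i theta_i eps_{t-i} with
Var(eps_t) = sigma^2, the variance is
  gamma(0) = sigma^2 * (1 + sum_i theta_i^2).
  sum_i theta_i^2 = (-0.601)^2 + (0.673)^2 = 0.361201 + 0.452929 = 0.81413.
  gamma(0) = 1 * (1 + 0.81413) = 1 * 1.81413 = 1.81413, which rounds to 1.8141.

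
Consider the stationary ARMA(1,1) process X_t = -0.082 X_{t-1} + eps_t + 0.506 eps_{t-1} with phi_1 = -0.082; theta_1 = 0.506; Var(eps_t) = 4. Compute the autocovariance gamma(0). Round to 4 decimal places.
\gamma(0) = 4.7240

Multiply the model equation by X_{t-k} and take expectations. With theta_0 = psi_0 = 1 and psi_j the MA(infinity) weights, this gives
  gamma(k) - sum_i phi_i gamma(k-i) = c_k,
  c_k = sigma^2 * sum_{j=k..q} theta_j psi_{j-k}   (c_k = 0 for k > q),
using gamma(-m) = gamma(m).
psi-weights needed (psi_j = theta_j + sum_i phi_i psi_{j-i}):
  psi_1 = theta_1 + phi_1 = 0.506 + (-0.082) = 0.424
Right-hand sides:
  c_0 = sigma^2 (1 + theta_1 psi_1) = 4 * (1 + (0.506)(0.424)) = 4 * 1.214544 = 4.858176
  c_1 = sigma^2 theta_1 = 4 * (0.506) = 2.024
  c_2 = 0
Equations for k = 0 and k = 1 (AR order 1):
  gamma(0) = phi_1 gamma(1) + c_0
  gamma(1) = phi_1 gamma(0) + c_1
Substituting the second into the first: gamma(0) (1 - phi_1^2) = c_0 + phi_1 c_1, so
  gamma(0) = (c_0 + phi_1 c_1) / (1 - phi_1^2) = (4.858176 + (-0.082)(2.024)) / (1 - (-0.082)^2) = 4.692208 / 0.993276 = 4.723972.
Therefore gamma(0) = 4.7240 (to 4 decimal places).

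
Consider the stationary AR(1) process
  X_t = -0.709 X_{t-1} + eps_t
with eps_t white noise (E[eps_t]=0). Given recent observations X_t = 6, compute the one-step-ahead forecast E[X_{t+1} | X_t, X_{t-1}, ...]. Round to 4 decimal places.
E[X_{t+1} \mid \mathcal F_t] = -4.2540

For an AR(p) model X_t = c + sum_i phi_i X_{t-i} + eps_t, the
one-step-ahead conditional mean is
  E[X_{t+1} | X_t, ...] = c + sum_i phi_i X_{t+1-i}.
Substitute known values:
  E[X_{t+1} | ...] = (-0.709) * (6)
                   = -4.2540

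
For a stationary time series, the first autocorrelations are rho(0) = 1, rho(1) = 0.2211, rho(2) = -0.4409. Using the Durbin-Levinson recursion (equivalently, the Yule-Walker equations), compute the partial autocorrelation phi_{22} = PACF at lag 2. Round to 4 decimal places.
\phi_{22} = -0.5150

The PACF at lag k is phi_{kk}, the last component of the solution
to the Yule-Walker system G_k phi = r_k where
  (G_k)_{ij} = rho(|i - j|), (r_k)_i = rho(i), i,j = 1..k.
Equivalently, Durbin-Levinson gives phi_{kk} iteratively:
  phi_{11} = rho(1)
  phi_{kk} = [rho(k) - sum_{j=1..k-1} phi_{k-1,j} rho(k-j)]
            / [1 - sum_{j=1..k-1} phi_{k-1,j} rho(j)],
  phi_{k,j} = phi_{k-1,j} - phi_{kk} phi_{k-1,k-j},  j = 1..k-1.
Step k = 1:
  phi_11 = rho(1) = 0.2211.
Step k = 2:
  phi_22 = [rho(2) - phi_11 rho(1)] / [1 - phi_11 rho(1)] = [-0.4409 - (0.2211)(0.2211)] / [1 - (0.2211)(0.2211)]
         = -0.48978521 / 0.95111479 = -0.515.
Therefore phi_{22} = -0.5150.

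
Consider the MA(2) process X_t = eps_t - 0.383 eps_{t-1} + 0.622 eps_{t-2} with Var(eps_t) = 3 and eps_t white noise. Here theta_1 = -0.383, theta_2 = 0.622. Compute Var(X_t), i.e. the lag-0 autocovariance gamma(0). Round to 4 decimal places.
\gamma(0) = 4.6007

For an MA(q) process X_t = eps_t + sum_i theta_i eps_{t-i} with
Var(eps_t) = sigma^2, the variance is
  gamma(0) = sigma^2 * (1 + sum_i theta_i^2).
  sum_i theta_i^2 = (-0.383)^2 + (0.622)^2 = 0.146689 + 0.386884 = 0.533573.
  gamma(0) = 3 * (1 + 0.533573) = 3 * 1.533573 = 4.600719, which rounds to 4.6007.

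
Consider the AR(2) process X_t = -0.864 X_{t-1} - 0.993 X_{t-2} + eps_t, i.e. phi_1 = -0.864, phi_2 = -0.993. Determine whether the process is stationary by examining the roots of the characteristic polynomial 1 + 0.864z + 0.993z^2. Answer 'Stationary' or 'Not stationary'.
\text{Stationary}

The AR(p) characteristic polynomial is P(z) = 1 + 0.864z + 0.993z^2.
Stationarity requires all roots to lie outside the unit circle, i.e. |z| > 1 for every root.
Set 1 + (0.864) z + (0.993) z^2 = 0, i.e. a z^2 + b z + c = 0 with a = 0.993, b = 0.864, c = 1.
Discriminant D = b^2 - 4ac = (0.864)^2 - 4*(0.993)*1 = 0.746496 - (3.972) = -3.225504.
D < 0, so the roots are the complex-conjugate pair z = (-b +/- i sqrt(-D)) / (2a) = -0.435 +/- 0.9043i.
For a conjugate pair |z|^2 = z * conj(z) = (product of roots) = c/a = 1/(0.993) = 1.007049, so |z| = sqrt(1.007049) = 1.0035 for both roots.
Moduli of all roots: 1.0035, 1.0035.
All moduli strictly greater than 1? Yes.
Verdict: Stationary.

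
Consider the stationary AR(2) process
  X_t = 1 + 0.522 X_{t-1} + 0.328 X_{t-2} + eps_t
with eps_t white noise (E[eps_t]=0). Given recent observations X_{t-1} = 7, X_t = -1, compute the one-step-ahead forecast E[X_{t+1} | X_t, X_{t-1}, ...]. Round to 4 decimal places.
E[X_{t+1} \mid \mathcal F_t] = 2.7740

For an AR(p) model X_t = c + sum_i phi_i X_{t-i} + eps_t, the
one-step-ahead conditional mean is
  E[X_{t+1} | X_t, ...] = c + sum_i phi_i X_{t+1-i}.
Substitute known values:
  E[X_{t+1} | ...] = 1 + (0.522) * (-1) + (0.328) * (7)
                   = 2.7740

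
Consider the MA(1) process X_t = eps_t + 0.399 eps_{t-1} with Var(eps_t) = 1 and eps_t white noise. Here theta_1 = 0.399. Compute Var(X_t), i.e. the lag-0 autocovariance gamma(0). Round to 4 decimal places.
\gamma(0) = 1.1592

For an MA(q) process X_t = eps_t + sum_i theta_i eps_{t-i} with
Var(eps_t) = sigma^2, the variance is
  gamma(0) = sigma^2 * (1 + sum_i theta_i^2).
  sum_i theta_i^2 = (0.399)^2 = 0.159201.
  gamma(0) = 1 * (1 + 0.159201) = 1 * 1.159201 = 1.159201, which rounds to 1.1592.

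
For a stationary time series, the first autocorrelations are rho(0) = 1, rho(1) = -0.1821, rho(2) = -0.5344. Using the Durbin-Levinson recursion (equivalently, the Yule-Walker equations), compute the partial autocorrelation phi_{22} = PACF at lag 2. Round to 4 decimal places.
\phi_{22} = -0.5870

The PACF at lag k is phi_{kk}, the last component of the solution
to the Yule-Walker system G_k phi = r_k where
  (G_k)_{ij} = rho(|i - j|), (r_k)_i = rho(i), i,j = 1..k.
Equivalently, Durbin-Levinson gives phi_{kk} iteratively:
  phi_{11} = rho(1)
  phi_{kk} = [rho(k) - sum_{j=1..k-1} phi_{k-1,j} rho(k-j)]
            / [1 - sum_{j=1..k-1} phi_{k-1,j} rho(j)],
  phi_{k,j} = phi_{k-1,j} - phi_{kk} phi_{k-1,k-j},  j = 1..k-1.
Step k = 1:
  phi_11 = rho(1) = -0.1821.
Step k = 2:
  phi_22 = [rho(2) - phi_11 rho(1)] / [1 - phi_11 rho(1)] = [-0.5344 - (-0.1821)(-0.1821)] / [1 - (-0.1821)(-0.1821)]
         = -0.56756041 / 0.96683959 = -0.587.
Therefore phi_{22} = -0.5870.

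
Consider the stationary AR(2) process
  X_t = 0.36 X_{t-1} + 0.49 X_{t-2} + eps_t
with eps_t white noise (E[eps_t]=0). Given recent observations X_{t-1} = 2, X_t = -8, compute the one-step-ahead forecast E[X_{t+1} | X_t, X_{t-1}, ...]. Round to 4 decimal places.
E[X_{t+1} \mid \mathcal F_t] = -1.9000

For an AR(p) model X_t = c + sum_i phi_i X_{t-i} + eps_t, the
one-step-ahead conditional mean is
  E[X_{t+1} | X_t, ...] = c + sum_i phi_i X_{t+1-i}.
Substitute known values:
  E[X_{t+1} | ...] = (0.36) * (-8) + (0.49) * (2)
                   = -1.9000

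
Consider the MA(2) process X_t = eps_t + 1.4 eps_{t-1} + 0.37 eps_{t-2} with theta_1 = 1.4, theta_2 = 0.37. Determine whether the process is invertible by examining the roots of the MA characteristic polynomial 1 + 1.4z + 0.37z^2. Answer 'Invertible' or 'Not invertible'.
\text{Not invertible}

The MA(q) characteristic polynomial is P(z) = 1 + 1.4z + 0.37z^2.
Invertibility requires all roots to lie outside the unit circle, i.e. |z| > 1 for every root.
Set 1 + (1.4) z + (0.37) z^2 = 0, i.e. a z^2 + b z + c = 0 with a = 0.37, b = 1.4, c = 1.
Discriminant D = b^2 - 4ac = (1.4)^2 - 4*(0.37)*1 = 1.96 - (1.48) = 0.48.
D >= 0, so the roots are real: z = (-b +/- sqrt(D)) / (2a) = (-1.4 +/- 0.69282) / (0.74).
  z_1 = (-1.4 + 0.69282) / (0.74) = -0.9556,   |z_1| = 0.9556.
  z_2 = (-1.4 - 0.69282) / (0.74) = -2.8281,   |z_2| = 2.8281.
Moduli of all roots: 0.9556, 2.8281.
All moduli strictly greater than 1? No.
Verdict: Not invertible.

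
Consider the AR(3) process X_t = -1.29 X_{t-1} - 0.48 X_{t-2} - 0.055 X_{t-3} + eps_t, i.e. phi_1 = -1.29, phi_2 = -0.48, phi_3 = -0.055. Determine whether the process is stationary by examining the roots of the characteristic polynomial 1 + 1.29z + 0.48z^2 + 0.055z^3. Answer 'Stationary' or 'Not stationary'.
\text{Stationary}

The AR(p) characteristic polynomial is P(z) = 1 + 1.29z + 0.48z^2 + 0.055z^3.
Stationarity requires all roots to lie outside the unit circle, i.e. |z| > 1 for every root.
Degree 3: look for a simple real root z0 first, then factor out (1 - z/z0) and solve the remaining quadratic.
Testing z0 = -4: P(-4) = 1 + (1.29)(-4) + (0.48)(-4)^2 + (0.055)(-4)^3
  = 1 + (-5.16) + (7.68) + (-3.52) = 0.  So z_0 = -4 is a root, |z_0| = 4.
Divide out the factor (1 + 0.25 z) = (1 - z/z0) (since 1/z0 = -0.25):
  P(z) = (1 + 0.25 z)(1 + (1.04) z + (0.22) z^2)
  [check: z-coef 1.04 - (-0.25) = 1.29; z^2-coef 0.22 - (-0.25)(1.04) = 0.48; z^3-coef -(-0.25)(0.22) = 0.055.]
Remaining roots from the quadratic factor 1 + (1.04) z + (0.22) z^2:
  Set 1 + (1.04) z + (0.22) z^2 = 0, i.e. a z^2 + b z + c = 0 with a = 0.22, b = 1.04, c = 1.
  Discriminant D = b^2 - 4ac = (1.04)^2 - 4*(0.22)*1 = 1.0816 - (0.88) = 0.2016.
  D >= 0, so the roots are real: z = (-b +/- sqrt(D)) / (2a) = (-1.04 +/- 0.448999) / (0.44).
    z_1 = (-1.04 + 0.448999) / (0.44) = -1.3432,   |z_1| = 1.3432.
    z_2 = (-1.04 - 0.448999) / (0.44) = -3.3841,   |z_2| = 3.3841.
Moduli of all roots: 4.0000, 1.3432, 3.3841.
All moduli strictly greater than 1? Yes.
Verdict: Stationary.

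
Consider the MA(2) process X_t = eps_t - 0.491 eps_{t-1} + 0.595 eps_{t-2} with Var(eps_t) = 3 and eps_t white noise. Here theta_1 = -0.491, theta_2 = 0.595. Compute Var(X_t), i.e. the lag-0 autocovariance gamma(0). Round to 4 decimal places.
\gamma(0) = 4.7853

For an MA(q) process X_t = eps_t + sum_i theta_i eps_{t-i} with
Var(eps_t) = sigma^2, the variance is
  gamma(0) = sigma^2 * (1 + sum_i theta_i^2).
  sum_i theta_i^2 = (-0.491)^2 + (0.595)^2 = 0.241081 + 0.354025 = 0.595106.
  gamma(0) = 3 * (1 + 0.595106) = 3 * 1.595106 = 4.785318, which rounds to 4.7853.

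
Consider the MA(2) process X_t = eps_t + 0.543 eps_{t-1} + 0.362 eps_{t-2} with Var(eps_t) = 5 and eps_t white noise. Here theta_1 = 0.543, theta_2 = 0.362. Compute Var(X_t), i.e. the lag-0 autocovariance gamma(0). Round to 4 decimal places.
\gamma(0) = 7.1295

For an MA(q) process X_t = eps_t + sum_i theta_i eps_{t-i} with
Var(eps_t) = sigma^2, the variance is
  gamma(0) = sigma^2 * (1 + sum_i theta_i^2).
  sum_i theta_i^2 = (0.543)^2 + (0.362)^2 = 0.294849 + 0.131044 = 0.425893.
  gamma(0) = 5 * (1 + 0.425893) = 5 * 1.425893 = 7.129465, which rounds to 7.1295.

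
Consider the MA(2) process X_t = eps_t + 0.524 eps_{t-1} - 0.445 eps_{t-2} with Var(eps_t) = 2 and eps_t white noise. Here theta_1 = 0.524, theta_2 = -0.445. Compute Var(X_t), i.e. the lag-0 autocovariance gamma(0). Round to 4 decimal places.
\gamma(0) = 2.9452

For an MA(q) process X_t = eps_t + sum_i theta_i eps_{t-i} with
Var(eps_t) = sigma^2, the variance is
  gamma(0) = sigma^2 * (1 + sum_i theta_i^2).
  sum_i theta_i^2 = (0.524)^2 + (-0.445)^2 = 0.274576 + 0.198025 = 0.472601.
  gamma(0) = 2 * (1 + 0.472601) = 2 * 1.472601 = 2.945202, which rounds to 2.9452.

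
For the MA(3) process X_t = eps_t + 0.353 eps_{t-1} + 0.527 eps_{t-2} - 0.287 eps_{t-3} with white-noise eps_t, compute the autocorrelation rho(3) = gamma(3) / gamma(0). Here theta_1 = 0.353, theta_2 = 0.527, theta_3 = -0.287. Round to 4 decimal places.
\rho(3) = -0.1933

For an MA(q) process with theta_0 = 1, the autocovariance is
  gamma(k) = sigma^2 * sum_{i=0..q-k} theta_i * theta_{i+k},
and rho(k) = gamma(k) / gamma(0). Sigma^2 cancels.
  numerator   = (1)*(-0.287) = -0.287.
  denominator = (1)^2 + (0.353)^2 + (0.527)^2 + (-0.287)^2 = 1.484707.
  rho(3) = -0.287 / 1.484707 = -0.1933.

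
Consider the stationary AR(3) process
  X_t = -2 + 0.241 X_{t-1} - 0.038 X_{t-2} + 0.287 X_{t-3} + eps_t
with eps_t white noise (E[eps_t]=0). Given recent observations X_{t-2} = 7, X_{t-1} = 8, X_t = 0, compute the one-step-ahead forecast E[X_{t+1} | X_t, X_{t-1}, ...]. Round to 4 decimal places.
E[X_{t+1} \mid \mathcal F_t] = -0.2950

For an AR(p) model X_t = c + sum_i phi_i X_{t-i} + eps_t, the
one-step-ahead conditional mean is
  E[X_{t+1} | X_t, ...] = c + sum_i phi_i X_{t+1-i}.
Substitute known values:
  E[X_{t+1} | ...] = -2 + (0.241) * (0) + (-0.038) * (8) + (0.287) * (7)
                   = -0.2950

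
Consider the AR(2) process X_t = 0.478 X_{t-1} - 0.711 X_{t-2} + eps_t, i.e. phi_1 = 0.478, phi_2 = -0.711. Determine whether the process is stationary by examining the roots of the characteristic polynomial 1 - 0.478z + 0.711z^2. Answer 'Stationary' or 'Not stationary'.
\text{Stationary}

The AR(p) characteristic polynomial is P(z) = 1 - 0.478z + 0.711z^2.
Stationarity requires all roots to lie outside the unit circle, i.e. |z| > 1 for every root.
Set 1 + (-0.478) z + (0.711) z^2 = 0, i.e. a z^2 + b z + c = 0 with a = 0.711, b = -0.478, c = 1.
Discriminant D = b^2 - 4ac = (-0.478)^2 - 4*(0.711)*1 = 0.228484 - (2.844) = -2.615516.
D < 0, so the roots are the complex-conjugate pair z = (-b +/- i sqrt(-D)) / (2a) = 0.3361 +/- 1.1373i.
For a conjugate pair |z|^2 = z * conj(z) = (product of roots) = c/a = 1/(0.711) = 1.40647, so |z| = sqrt(1.40647) = 1.1859 for both roots.
Moduli of all roots: 1.1859, 1.1859.
All moduli strictly greater than 1? Yes.
Verdict: Stationary.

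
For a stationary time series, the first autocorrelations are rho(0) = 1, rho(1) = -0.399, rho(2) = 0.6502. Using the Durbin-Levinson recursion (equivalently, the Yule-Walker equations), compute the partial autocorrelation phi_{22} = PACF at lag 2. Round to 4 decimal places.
\phi_{22} = 0.5840

The PACF at lag k is phi_{kk}, the last component of the solution
to the Yule-Walker system G_k phi = r_k where
  (G_k)_{ij} = rho(|i - j|), (r_k)_i = rho(i), i,j = 1..k.
Equivalently, Durbin-Levinson gives phi_{kk} iteratively:
  phi_{11} = rho(1)
  phi_{kk} = [rho(k) - sum_{j=1..k-1} phi_{k-1,j} rho(k-j)]
            / [1 - sum_{j=1..k-1} phi_{k-1,j} rho(j)],
  phi_{k,j} = phi_{k-1,j} - phi_{kk} phi_{k-1,k-j},  j = 1..k-1.
Step k = 1:
  phi_11 = rho(1) = -0.399.
Step k = 2:
  phi_22 = [rho(2) - phi_11 rho(1)] / [1 - phi_11 rho(1)] = [0.6502 - (-0.399)(-0.399)] / [1 - (-0.399)(-0.399)]
         = 0.490999 / 0.840799 = 0.584.
Therefore phi_{22} = 0.5840.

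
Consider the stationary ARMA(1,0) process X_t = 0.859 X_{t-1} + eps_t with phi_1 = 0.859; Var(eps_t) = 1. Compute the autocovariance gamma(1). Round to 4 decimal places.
\gamma(1) = 3.2771

Multiply the model equation by X_{t-k} and take expectations. With theta_0 = psi_0 = 1 and psi_j the MA(infinity) weights, this gives
  gamma(k) - sum_i phi_i gamma(k-i) = c_k,
  c_k = sigma^2 * sum_{j=k..q} theta_j psi_{j-k}   (c_k = 0 for k > q),
using gamma(-m) = gamma(m).
Pure AR (q = 0): c_0 = sigma^2 = 1, c_k = 0 for k >= 1.
Equations for k = 0 and k = 1 (AR order 1):
  gamma(0) = phi_1 gamma(1) + c_0
  gamma(1) = phi_1 gamma(0) + c_1
Substituting the second into the first: gamma(0) (1 - phi_1^2) = c_0 + phi_1 c_1, so
  gamma(0) = c_0 / (1 - phi_1^2) = 1 / (1 - (0.859)^2) = 1 / 0.262119 = 3.815061.
  gamma(1) = phi_1 gamma(0) = (0.859)(3.815061) = 3.277137.
Therefore gamma(1) = 3.2771 (to 4 decimal places).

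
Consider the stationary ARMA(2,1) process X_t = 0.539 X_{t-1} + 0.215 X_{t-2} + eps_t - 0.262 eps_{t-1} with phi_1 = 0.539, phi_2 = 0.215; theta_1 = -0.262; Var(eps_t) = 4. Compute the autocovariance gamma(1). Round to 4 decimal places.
\gamma(1) = 2.5269

Multiply the model equation by X_{t-k} and take expectations. With theta_0 = psi_0 = 1 and psi_j the MA(infinity) weights, this gives
  gamma(k) - sum_i phi_i gamma(k-i) = c_k,
  c_k = sigma^2 * sum_{j=k..q} theta_j psi_{j-k}   (c_k = 0 for k > q),
using gamma(-m) = gamma(m).
psi-weights needed (psi_j = theta_j + sum_i phi_i psi_{j-i}):
  psi_1 = theta_1 + phi_1 = -0.262 + (0.539) = 0.277
Right-hand sides:
  c_0 = sigma^2 (1 + theta_1 psi_1) = 4 * (1 + (-0.262)(0.277)) = 4 * 0.927426 = 3.709704
  c_1 = sigma^2 theta_1 = 4 * (-0.262) = -1.048
  c_2 = 0
Equations for k = 0, 1, 2 (AR order 2, c_2 = 0):
  (E0) gamma(0) = phi_1 gamma(1) + phi_2 gamma(2) + c_0
  (E1) gamma(1) = phi_1 gamma(0) + phi_2 gamma(1) + c_1
  (E2) gamma(2) = phi_1 gamma(1) + phi_2 gamma(0)
From (E1): gamma(1) = A gamma(0) + B with
  A = phi_1 / (1 - phi_2) = 0.539 / 0.785 = 0.686624,   B = c_1 / (1 - phi_2) = -1.048 / 0.785 = -1.335032.
Insert (E2) into (E0): gamma(0) (1 - phi_2^2) = phi_1 (1 + phi_2) gamma(1) + c_0.
  phi_1 (1 + phi_2) = (0.539)(1.215) = 0.654885,   1 - phi_2^2 = 0.953775.
Replace gamma(1) by A gamma(0) + B and collect gamma(0):
  gamma(0) [0.953775 - (0.654885)(0.686624)] = (0.654885)(-1.335032) + 3.709704
  gamma(0) * 0.504115 = 2.835412
  gamma(0) = 2.835412 / 0.504115 = 5.624532.
  gamma(1) = A gamma(0) + B = (0.686624)(5.624532) + (-1.335032) = 2.526908.
Therefore gamma(1) = 2.5269 (to 4 decimal places).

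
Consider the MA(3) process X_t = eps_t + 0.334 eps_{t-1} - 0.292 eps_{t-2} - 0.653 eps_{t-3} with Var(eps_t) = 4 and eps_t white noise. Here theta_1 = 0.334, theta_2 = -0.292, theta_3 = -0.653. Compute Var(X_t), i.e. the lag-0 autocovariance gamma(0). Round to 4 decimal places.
\gamma(0) = 6.4929

For an MA(q) process X_t = eps_t + sum_i theta_i eps_{t-i} with
Var(eps_t) = sigma^2, the variance is
  gamma(0) = sigma^2 * (1 + sum_i theta_i^2).
  sum_i theta_i^2 = (0.334)^2 + (-0.292)^2 + (-0.653)^2 = 0.111556 + 0.085264 + 0.426409 = 0.623229.
  gamma(0) = 4 * (1 + 0.623229) = 4 * 1.623229 = 6.492916, which rounds to 6.4929.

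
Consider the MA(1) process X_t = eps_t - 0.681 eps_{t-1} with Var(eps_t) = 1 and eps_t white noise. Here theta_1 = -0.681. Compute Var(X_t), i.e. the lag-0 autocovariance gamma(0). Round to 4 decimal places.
\gamma(0) = 1.4638

For an MA(q) process X_t = eps_t + sum_i theta_i eps_{t-i} with
Var(eps_t) = sigma^2, the variance is
  gamma(0) = sigma^2 * (1 + sum_i theta_i^2).
  sum_i theta_i^2 = (-0.681)^2 = 0.463761.
  gamma(0) = 1 * (1 + 0.463761) = 1 * 1.463761 = 1.463761, which rounds to 1.4638.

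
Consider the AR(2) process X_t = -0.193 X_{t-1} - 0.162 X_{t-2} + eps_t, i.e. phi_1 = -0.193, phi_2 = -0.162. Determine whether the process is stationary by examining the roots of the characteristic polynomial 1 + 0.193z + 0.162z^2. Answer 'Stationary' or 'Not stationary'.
\text{Stationary}

The AR(p) characteristic polynomial is P(z) = 1 + 0.193z + 0.162z^2.
Stationarity requires all roots to lie outside the unit circle, i.e. |z| > 1 for every root.
Set 1 + (0.193) z + (0.162) z^2 = 0, i.e. a z^2 + b z + c = 0 with a = 0.162, b = 0.193, c = 1.
Discriminant D = b^2 - 4ac = (0.193)^2 - 4*(0.162)*1 = 0.037249 - (0.648) = -0.610751.
D < 0, so the roots are the complex-conjugate pair z = (-b +/- i sqrt(-D)) / (2a) = -0.5957 +/- 2.4121i.
For a conjugate pair |z|^2 = z * conj(z) = (product of roots) = c/a = 1/(0.162) = 6.17284, so |z| = sqrt(6.17284) = 2.4845 for both roots.
Moduli of all roots: 2.4845, 2.4845.
All moduli strictly greater than 1? Yes.
Verdict: Stationary.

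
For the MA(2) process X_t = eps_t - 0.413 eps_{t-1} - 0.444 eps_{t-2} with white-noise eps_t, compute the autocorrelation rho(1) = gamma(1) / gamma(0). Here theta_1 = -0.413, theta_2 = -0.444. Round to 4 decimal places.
\rho(1) = -0.1679

For an MA(q) process with theta_0 = 1, the autocovariance is
  gamma(k) = sigma^2 * sum_{i=0..q-k} theta_i * theta_{i+k},
and rho(k) = gamma(k) / gamma(0). Sigma^2 cancels.
  numerator   = (1)*(-0.413) + (-0.413)*(-0.444) = -0.229628.
  denominator = (1)^2 + (-0.413)^2 + (-0.444)^2 = 1.367705.
  rho(1) = -0.229628 / 1.367705 = -0.1679.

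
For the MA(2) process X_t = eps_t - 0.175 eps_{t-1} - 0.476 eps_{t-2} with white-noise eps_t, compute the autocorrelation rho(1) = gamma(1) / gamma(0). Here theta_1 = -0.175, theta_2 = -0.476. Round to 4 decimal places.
\rho(1) = -0.0729

For an MA(q) process with theta_0 = 1, the autocovariance is
  gamma(k) = sigma^2 * sum_{i=0..q-k} theta_i * theta_{i+k},
and rho(k) = gamma(k) / gamma(0). Sigma^2 cancels.
  numerator   = (1)*(-0.175) + (-0.175)*(-0.476) = -0.0917.
  denominator = (1)^2 + (-0.175)^2 + (-0.476)^2 = 1.257201.
  rho(1) = -0.0917 / 1.257201 = -0.0729.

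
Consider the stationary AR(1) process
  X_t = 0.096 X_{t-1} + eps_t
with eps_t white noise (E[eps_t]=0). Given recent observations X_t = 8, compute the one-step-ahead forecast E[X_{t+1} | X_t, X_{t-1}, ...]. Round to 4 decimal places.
E[X_{t+1} \mid \mathcal F_t] = 0.7680

For an AR(p) model X_t = c + sum_i phi_i X_{t-i} + eps_t, the
one-step-ahead conditional mean is
  E[X_{t+1} | X_t, ...] = c + sum_i phi_i X_{t+1-i}.
Substitute known values:
  E[X_{t+1} | ...] = (0.096) * (8)
                   = 0.7680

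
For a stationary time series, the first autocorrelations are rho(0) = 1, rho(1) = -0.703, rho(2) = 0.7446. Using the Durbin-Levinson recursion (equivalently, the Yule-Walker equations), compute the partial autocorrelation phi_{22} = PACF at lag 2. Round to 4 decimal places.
\phi_{22} = 0.4950

The PACF at lag k is phi_{kk}, the last component of the solution
to the Yule-Walker system G_k phi = r_k where
  (G_k)_{ij} = rho(|i - j|), (r_k)_i = rho(i), i,j = 1..k.
Equivalently, Durbin-Levinson gives phi_{kk} iteratively:
  phi_{11} = rho(1)
  phi_{kk} = [rho(k) - sum_{j=1..k-1} phi_{k-1,j} rho(k-j)]
            / [1 - sum_{j=1..k-1} phi_{k-1,j} rho(j)],
  phi_{k,j} = phi_{k-1,j} - phi_{kk} phi_{k-1,k-j},  j = 1..k-1.
Step k = 1:
  phi_11 = rho(1) = -0.703.
Step k = 2:
  phi_22 = [rho(2) - phi_11 rho(1)] / [1 - phi_11 rho(1)] = [0.7446 - (-0.703)(-0.703)] / [1 - (-0.703)(-0.703)]
         = 0.250391 / 0.505791 = 0.495.
Therefore phi_{22} = 0.4950.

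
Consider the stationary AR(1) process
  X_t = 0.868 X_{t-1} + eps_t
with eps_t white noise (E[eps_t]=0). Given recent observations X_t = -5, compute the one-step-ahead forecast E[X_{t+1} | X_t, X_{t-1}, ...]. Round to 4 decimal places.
E[X_{t+1} \mid \mathcal F_t] = -4.3400

For an AR(p) model X_t = c + sum_i phi_i X_{t-i} + eps_t, the
one-step-ahead conditional mean is
  E[X_{t+1} | X_t, ...] = c + sum_i phi_i X_{t+1-i}.
Substitute known values:
  E[X_{t+1} | ...] = (0.868) * (-5)
                   = -4.3400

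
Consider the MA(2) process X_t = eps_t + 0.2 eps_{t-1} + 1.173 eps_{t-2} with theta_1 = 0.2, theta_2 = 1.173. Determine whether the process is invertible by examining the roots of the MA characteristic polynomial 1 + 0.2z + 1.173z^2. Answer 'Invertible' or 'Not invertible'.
\text{Not invertible}

The MA(q) characteristic polynomial is P(z) = 1 + 0.2z + 1.173z^2.
Invertibility requires all roots to lie outside the unit circle, i.e. |z| > 1 for every root.
Set 1 + (0.2) z + (1.173) z^2 = 0, i.e. a z^2 + b z + c = 0 with a = 1.173, b = 0.2, c = 1.
Discriminant D = b^2 - 4ac = (0.2)^2 - 4*(1.173)*1 = 0.04 - (4.692) = -4.652.
D < 0, so the roots are the complex-conjugate pair z = (-b +/- i sqrt(-D)) / (2a) = -0.0853 +/- 0.9194i.
For a conjugate pair |z|^2 = z * conj(z) = (product of roots) = c/a = 1/(1.173) = 0.852515, so |z| = sqrt(0.852515) = 0.9233 for both roots.
Moduli of all roots: 0.9233, 0.9233.
All moduli strictly greater than 1? No.
Verdict: Not invertible.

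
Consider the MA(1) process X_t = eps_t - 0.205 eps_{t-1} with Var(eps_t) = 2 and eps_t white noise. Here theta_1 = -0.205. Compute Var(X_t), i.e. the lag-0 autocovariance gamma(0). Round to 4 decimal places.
\gamma(0) = 2.0841

For an MA(q) process X_t = eps_t + sum_i theta_i eps_{t-i} with
Var(eps_t) = sigma^2, the variance is
  gamma(0) = sigma^2 * (1 + sum_i theta_i^2).
  sum_i theta_i^2 = (-0.205)^2 = 0.042025.
  gamma(0) = 2 * (1 + 0.042025) = 2 * 1.042025 = 2.08405, which rounds to 2.0841.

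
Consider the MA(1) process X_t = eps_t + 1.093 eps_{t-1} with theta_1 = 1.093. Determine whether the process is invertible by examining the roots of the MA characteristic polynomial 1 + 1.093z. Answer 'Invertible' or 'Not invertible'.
\text{Not invertible}

The MA(q) characteristic polynomial is P(z) = 1 + 1.093z.
Invertibility requires all roots to lie outside the unit circle, i.e. |z| > 1 for every root.
This is linear in z: 1 + (1.093) z = 0  =>  z = -1/(1.093) = -0.914913,  |z| = 0.914913.
Moduli of all roots: 0.9149.
All moduli strictly greater than 1? No.
Verdict: Not invertible.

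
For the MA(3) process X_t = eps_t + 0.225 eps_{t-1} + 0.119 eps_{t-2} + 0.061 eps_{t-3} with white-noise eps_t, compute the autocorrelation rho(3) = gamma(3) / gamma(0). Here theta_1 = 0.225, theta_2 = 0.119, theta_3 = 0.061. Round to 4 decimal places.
\rho(3) = 0.0571

For an MA(q) process with theta_0 = 1, the autocovariance is
  gamma(k) = sigma^2 * sum_{i=0..q-k} theta_i * theta_{i+k},
and rho(k) = gamma(k) / gamma(0). Sigma^2 cancels.
  numerator   = (1)*(0.061) = 0.061.
  denominator = (1)^2 + (0.225)^2 + (0.119)^2 + (0.061)^2 = 1.068507.
  rho(3) = 0.061 / 1.068507 = 0.0571.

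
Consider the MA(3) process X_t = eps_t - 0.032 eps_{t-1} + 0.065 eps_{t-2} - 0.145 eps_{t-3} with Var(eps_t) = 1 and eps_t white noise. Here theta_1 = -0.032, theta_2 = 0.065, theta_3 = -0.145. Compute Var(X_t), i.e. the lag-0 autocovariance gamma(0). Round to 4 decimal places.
\gamma(0) = 1.0263

For an MA(q) process X_t = eps_t + sum_i theta_i eps_{t-i} with
Var(eps_t) = sigma^2, the variance is
  gamma(0) = sigma^2 * (1 + sum_i theta_i^2).
  sum_i theta_i^2 = (-0.032)^2 + (0.065)^2 + (-0.145)^2 = 0.001024 + 0.004225 + 0.021025 = 0.026274.
  gamma(0) = 1 * (1 + 0.026274) = 1 * 1.026274 = 1.026274, which rounds to 1.0263.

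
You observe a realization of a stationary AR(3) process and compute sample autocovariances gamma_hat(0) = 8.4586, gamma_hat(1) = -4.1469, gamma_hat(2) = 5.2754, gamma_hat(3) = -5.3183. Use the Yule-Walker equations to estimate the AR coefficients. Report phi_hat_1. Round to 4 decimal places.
\hat\phi_{1} = -0.0380

The Yule-Walker equations for an AR(p) process read, in matrix form,
  Gamma_p phi = r_p,   with   (Gamma_p)_{ij} = gamma(|i - j|),
                       (r_p)_i = gamma(i),   i,j = 1..p.
Substitute the sample gammas (Toeplitz matrix and right-hand side of size 3):
  Gamma_p = [[8.4586, -4.1469, 5.2754], [-4.1469, 8.4586, -4.1469], [5.2754, -4.1469, 8.4586]]
  r_p     = [-4.1469, 5.2754, -5.3183]
Written out (R1..R3):
  (R1) 8.4586 phi_1 - 4.1469 phi_2 + 5.2754 phi_3 = -4.1469
  (R2) -4.1469 phi_1 + 8.4586 phi_2 - 4.1469 phi_3 = 5.2754
  (R3) 5.2754 phi_1 - 4.1469 phi_2 + 8.4586 phi_3 = -5.3183
Gaussian elimination:
  R2 <- R2 - (-4.1469/8.4586) R1 = R2 - (-0.490258) R1:  6.425547 phi_2 - 1.560591 phi_3 = 3.242347
  R3 <- R3 - (5.2754/8.4586) R1 = R3 - (0.623673) R1:  -1.560591 phi_2 + 5.168476 phi_3 = -2.731991
  R3 <- R3 - (-1.560591/6.425547) R2 = R3 - (-0.242873) R2:  4.789451 phi_3 = -1.944513
Back-substitution:
  phi_hat_3 = -1.944513 / 4.789451 = -0.405999
  phi_hat_2 = (3.242347 - (-1.560591)(-0.405999)) / 6.425547 = 0.405996
  phi_hat_1 = (-4.1469 - (-4.1469)(0.405996) - (5.2754)(-0.405999)) / 8.4586 = -0.038005
So phi_hat = [-0.0380, 0.4060, -0.4060].
Therefore phi_hat_1 = -0.0380.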